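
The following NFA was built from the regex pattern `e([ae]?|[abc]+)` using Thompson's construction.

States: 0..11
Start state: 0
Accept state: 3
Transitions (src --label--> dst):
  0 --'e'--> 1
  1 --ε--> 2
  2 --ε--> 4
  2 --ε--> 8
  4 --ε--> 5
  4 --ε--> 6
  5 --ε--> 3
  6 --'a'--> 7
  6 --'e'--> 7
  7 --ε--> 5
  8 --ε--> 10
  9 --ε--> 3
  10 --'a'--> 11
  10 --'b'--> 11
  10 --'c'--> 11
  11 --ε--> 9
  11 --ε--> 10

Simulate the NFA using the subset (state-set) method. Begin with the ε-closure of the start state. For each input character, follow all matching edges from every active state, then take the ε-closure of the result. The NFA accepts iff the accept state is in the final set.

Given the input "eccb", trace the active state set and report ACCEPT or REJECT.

start: ε-closure({0}) = {0}
'e' @ 1: {1,2,3,4,5,6,8,10}  ✓accept
'c' @ 2: {3,9,10,11}  ✓accept
'c' @ 3: {3,9,10,11}  ✓accept
'b' @ 4: {3,9,10,11}  ✓accept
after full input: {3,9,10,11}  (accept=3 in)

Answer: ACCEPT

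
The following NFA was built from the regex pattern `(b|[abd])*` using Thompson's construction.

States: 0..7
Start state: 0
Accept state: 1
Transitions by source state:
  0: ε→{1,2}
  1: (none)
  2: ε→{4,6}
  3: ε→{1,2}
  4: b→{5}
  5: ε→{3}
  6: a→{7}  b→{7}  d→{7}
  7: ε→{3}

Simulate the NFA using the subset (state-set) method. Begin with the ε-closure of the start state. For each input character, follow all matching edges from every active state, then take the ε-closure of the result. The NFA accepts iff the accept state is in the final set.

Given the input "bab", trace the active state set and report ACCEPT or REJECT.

S₀ = ε-closure({0}) = {0,1,2,4,6}
'b' @ 1: {1,2,3,4,5,6,7}  (accept∈set)
'a' @ 2: {1,2,3,4,6,7}  (accept∈set)
'b' @ 3: {1,2,3,4,5,6,7}  (accept∈set)
after full input: {1,2,3,4,5,6,7}  (accept=1 in)

Answer: ACCEPT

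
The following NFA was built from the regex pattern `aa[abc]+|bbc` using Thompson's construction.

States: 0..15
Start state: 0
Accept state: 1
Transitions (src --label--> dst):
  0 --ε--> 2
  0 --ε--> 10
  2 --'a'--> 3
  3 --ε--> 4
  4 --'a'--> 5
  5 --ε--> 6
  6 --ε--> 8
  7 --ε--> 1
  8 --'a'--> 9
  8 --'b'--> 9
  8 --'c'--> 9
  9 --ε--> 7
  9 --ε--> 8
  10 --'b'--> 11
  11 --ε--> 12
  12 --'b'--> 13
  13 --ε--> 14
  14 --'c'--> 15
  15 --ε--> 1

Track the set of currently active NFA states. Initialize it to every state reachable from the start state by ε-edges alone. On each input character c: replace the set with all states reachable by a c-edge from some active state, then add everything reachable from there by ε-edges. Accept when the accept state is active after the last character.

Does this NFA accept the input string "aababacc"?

Answer: ACCEPT

Trace:
initial (ε-close {0}): {0,2,10}
'a' @ 1: {3,4}
'a' @ 2: {5,6,8}
'b' @ 3: {1,7,8,9}  ✓accept
'a' @ 4: {1,7,8,9}  ✓accept
'b' @ 5: {1,7,8,9}  ✓accept
'a' @ 6: {1,7,8,9}  ✓accept
'c' @ 7: {1,7,8,9}  ✓accept
'c' @ 8: {1,7,8,9}  ✓accept
end set {1,7,8,9} — state 1 in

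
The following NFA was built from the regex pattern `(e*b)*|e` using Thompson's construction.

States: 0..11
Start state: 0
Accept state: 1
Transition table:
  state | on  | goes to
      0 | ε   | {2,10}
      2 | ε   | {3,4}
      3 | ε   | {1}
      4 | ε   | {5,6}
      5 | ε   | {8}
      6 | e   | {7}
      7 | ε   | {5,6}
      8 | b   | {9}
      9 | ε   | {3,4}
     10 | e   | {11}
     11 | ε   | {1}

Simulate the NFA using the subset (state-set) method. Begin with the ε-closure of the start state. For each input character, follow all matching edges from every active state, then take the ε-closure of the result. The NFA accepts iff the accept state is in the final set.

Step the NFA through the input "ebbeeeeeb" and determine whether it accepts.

Answer: ACCEPT

Derivation:
S₀ = ε-closure({0}) = {0,1,2,3,4,5,6,8,10}
'e' @ 1: {1,5,6,7,8,11}  ✓accept
'b' @ 2: {1,3,4,5,6,8,9}  ✓accept
'b' @ 3: {1,3,4,5,6,8,9}  ✓accept
'e' @ 4: {5,6,7,8}
'e' @ 5: {5,6,7,8}
'e' @ 6: {5,6,7,8}
'e' @ 7: {5,6,7,8}
'e' @ 8: {5,6,7,8}
'b' @ 9: {1,3,4,5,6,8,9}  ✓accept
end set {1,3,4,5,6,8,9} — state 1 in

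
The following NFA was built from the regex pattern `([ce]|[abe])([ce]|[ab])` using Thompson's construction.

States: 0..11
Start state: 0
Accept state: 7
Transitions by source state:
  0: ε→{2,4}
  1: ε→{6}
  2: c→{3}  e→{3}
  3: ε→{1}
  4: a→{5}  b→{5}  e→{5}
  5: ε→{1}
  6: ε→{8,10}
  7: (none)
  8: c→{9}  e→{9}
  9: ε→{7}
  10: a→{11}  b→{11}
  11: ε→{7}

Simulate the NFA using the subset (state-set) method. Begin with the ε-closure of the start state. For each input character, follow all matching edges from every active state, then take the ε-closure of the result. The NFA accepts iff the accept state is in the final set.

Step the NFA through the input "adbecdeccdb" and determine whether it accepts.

initial (ε-close {0}): {0,2,4}
'a' @ 1: {1,5,6,8,10}
'd' @ 2: {}  — state set empty
rest 'becdeccdb' ignored (set empty)
after full input: {}  (accept=7 not in)

Answer: REJECT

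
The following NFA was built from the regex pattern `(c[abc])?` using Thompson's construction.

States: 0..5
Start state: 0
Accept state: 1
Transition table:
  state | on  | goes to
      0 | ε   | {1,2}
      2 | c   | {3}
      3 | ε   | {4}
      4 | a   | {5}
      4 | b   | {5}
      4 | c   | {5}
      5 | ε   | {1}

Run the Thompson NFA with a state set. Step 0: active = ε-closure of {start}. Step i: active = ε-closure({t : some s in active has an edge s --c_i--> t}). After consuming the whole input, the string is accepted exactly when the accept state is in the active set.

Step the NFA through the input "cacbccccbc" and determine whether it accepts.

Answer: REJECT

Derivation:
initial (ε-close {0}): {0,1,2}
'c' @ 1: {3,4}
'a' @ 2: {1,5}  [accepting]
'c' @ 3: {}  — no active states
rest 'bccccbc' ignored (set empty)
final: {}; accept 1 not in set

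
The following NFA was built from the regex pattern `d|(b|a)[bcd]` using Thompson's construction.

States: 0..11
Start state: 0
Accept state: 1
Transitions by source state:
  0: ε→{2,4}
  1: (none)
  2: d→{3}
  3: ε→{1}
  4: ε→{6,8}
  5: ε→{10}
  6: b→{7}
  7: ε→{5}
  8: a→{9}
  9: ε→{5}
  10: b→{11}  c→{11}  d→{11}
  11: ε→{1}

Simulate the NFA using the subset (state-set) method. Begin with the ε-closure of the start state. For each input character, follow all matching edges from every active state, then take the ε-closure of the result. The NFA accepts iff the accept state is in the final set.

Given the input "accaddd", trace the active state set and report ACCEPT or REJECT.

S₀ = ε-closure({0}) = {0,2,4,6,8}
'a' @ 1: {5,9,10}
'c' @ 2: {1,11}  (accept∈set)
'c' @ 3: {}  — no active states
rest 'addd' ignored (set empty)
final: {}; accept 1 not in set

Answer: REJECT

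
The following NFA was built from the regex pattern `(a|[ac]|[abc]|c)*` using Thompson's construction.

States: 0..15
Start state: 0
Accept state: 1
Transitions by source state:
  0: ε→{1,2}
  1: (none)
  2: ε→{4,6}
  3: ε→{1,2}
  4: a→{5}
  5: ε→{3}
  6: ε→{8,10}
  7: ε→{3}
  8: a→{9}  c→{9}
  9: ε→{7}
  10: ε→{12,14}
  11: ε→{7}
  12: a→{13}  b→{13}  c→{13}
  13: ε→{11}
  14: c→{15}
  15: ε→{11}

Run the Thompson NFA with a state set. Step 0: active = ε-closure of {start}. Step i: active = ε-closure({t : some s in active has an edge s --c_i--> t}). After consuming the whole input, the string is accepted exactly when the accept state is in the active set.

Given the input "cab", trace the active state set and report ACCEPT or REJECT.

Answer: ACCEPT

Steps:
initial (ε-close {0}): {0,1,2,4,6,8,10,12,14}
'c' @ 1: {1,2,3,4,6,7,8,9,10,11,12,13,14,15}  ✓accept
'a' @ 2: {1,2,3,4,5,6,7,8,9,10,11,12,13,14}  ✓accept
'b' @ 3: {1,2,3,4,6,7,8,10,11,12,13,14}  ✓accept
after full input: {1,2,3,4,6,7,8,10,11,12,13,14}  (accept=1 in)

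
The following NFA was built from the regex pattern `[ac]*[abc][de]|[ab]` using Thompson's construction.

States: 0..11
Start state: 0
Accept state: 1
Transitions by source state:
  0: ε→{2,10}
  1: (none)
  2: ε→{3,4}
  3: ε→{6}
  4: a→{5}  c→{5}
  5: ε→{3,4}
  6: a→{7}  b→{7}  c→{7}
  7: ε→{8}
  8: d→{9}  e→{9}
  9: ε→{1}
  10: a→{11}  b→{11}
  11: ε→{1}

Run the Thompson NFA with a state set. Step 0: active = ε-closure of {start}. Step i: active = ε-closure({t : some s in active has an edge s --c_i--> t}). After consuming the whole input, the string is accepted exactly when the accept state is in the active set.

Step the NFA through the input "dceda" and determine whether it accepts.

start: ε-closure({0}) = {0,2,3,4,6,10}
'd' @ 1: {}  — dead — no transitions
rest 'ceda' ignored (set empty)
after full input: {}  (accept=1 not in)

Answer: REJECT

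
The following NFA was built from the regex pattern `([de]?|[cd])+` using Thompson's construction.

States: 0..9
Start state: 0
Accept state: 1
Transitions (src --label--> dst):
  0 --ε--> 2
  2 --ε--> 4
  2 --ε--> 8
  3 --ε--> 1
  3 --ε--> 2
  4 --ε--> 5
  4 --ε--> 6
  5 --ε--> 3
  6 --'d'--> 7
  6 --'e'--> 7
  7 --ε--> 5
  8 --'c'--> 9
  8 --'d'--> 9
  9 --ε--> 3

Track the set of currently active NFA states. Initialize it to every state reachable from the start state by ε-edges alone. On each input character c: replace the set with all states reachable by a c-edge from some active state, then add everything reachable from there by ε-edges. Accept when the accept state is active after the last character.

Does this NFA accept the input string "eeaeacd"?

Answer: REJECT

Trace:
start: ε-closure({0}) = {0,1,2,3,4,5,6,8}
'e' @ 1: {1,2,3,4,5,6,7,8}  ✓accept
'e' @ 2: {1,2,3,4,5,6,7,8}  ✓accept
'a' @ 3: {}  — no active states
rest 'eacd' ignored (set empty)
final: {}; accept 1 not in set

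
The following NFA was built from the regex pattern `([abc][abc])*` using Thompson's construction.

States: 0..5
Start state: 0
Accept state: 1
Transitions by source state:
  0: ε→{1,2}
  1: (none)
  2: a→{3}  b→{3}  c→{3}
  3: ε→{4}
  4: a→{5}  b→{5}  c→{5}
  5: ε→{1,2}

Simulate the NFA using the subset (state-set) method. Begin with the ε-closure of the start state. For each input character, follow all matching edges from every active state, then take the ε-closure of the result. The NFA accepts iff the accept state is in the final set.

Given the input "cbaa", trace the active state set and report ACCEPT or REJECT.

Answer: ACCEPT

Trace:
start: ε-closure({0}) = {0,1,2}
'c' @ 1: {3,4}
'b' @ 2: {1,2,5}  (accept∈set)
'a' @ 3: {3,4}
'a' @ 4: {1,2,5}  (accept∈set)
after full input: {1,2,5}  (accept=1 in)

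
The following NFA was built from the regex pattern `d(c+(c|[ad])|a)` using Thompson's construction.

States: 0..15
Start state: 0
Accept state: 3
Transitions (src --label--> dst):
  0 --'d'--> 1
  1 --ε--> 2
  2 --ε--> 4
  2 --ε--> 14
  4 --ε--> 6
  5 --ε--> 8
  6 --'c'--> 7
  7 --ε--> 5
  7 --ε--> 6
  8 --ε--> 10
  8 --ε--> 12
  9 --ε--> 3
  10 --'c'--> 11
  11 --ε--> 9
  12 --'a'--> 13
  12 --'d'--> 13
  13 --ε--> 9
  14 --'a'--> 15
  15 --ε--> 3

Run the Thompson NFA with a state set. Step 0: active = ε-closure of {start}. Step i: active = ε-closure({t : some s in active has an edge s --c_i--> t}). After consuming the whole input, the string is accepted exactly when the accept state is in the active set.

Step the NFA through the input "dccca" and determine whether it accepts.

initial (ε-close {0}): {0}
'd' @ 1: {1,2,4,6,14}
'c' @ 2: {5,6,7,8,10,12}
'c' @ 3: {3,5,6,7,8,9,10,11,12}  [accepting]
'c' @ 4: {3,5,6,7,8,9,10,11,12}  [accepting]
'a' @ 5: {3,9,13}  [accepting]
end set {3,9,13} — state 3 in

Answer: ACCEPT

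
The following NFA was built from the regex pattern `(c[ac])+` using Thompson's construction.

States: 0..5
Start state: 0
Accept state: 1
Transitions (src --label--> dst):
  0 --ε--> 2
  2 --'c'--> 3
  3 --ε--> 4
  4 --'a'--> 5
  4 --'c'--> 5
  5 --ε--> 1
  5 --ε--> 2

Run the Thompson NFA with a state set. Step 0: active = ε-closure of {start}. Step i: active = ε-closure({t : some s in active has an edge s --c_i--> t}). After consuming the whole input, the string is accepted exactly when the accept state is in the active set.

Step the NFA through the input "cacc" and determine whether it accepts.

Answer: ACCEPT

Derivation:
start: ε-closure({0}) = {0,2}
'c' @ 1: {3,4}
'a' @ 2: {1,2,5}  ✓accept
'c' @ 3: {3,4}
'c' @ 4: {1,2,5}  ✓accept
end set {1,2,5} — state 1 in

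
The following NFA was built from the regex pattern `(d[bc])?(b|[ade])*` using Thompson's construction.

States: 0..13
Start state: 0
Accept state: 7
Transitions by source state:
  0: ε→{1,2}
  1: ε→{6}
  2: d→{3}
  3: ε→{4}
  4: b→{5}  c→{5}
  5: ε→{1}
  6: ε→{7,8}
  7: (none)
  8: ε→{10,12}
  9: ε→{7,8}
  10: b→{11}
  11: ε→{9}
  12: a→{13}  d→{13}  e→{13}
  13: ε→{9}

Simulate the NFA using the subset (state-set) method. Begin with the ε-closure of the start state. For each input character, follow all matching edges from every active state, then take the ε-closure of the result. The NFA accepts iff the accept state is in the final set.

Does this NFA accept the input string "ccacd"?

Answer: REJECT

Trace:
S₀ = ε-closure({0}) = {0,1,2,6,7,8,10,12}
'c' @ 1: {}  — dead — no transitions
rest 'cacd' ignored (set empty)
after full input: {}  (accept=7 not in)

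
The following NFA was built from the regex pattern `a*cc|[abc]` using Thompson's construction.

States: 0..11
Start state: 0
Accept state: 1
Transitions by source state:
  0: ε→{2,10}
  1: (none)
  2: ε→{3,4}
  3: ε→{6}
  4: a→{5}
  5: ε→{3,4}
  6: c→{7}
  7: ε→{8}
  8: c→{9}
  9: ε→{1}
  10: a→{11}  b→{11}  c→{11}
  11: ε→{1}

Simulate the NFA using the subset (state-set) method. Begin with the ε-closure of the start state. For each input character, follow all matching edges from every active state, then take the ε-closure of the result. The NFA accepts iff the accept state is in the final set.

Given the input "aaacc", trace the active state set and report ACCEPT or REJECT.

S₀ = ε-closure({0}) = {0,2,3,4,6,10}
'a' @ 1: {1,3,4,5,6,11}  ✓accept
'a' @ 2: {3,4,5,6}
'a' @ 3: {3,4,5,6}
'c' @ 4: {7,8}
'c' @ 5: {1,9}  ✓accept
end set {1,9} — state 1 in

Answer: ACCEPT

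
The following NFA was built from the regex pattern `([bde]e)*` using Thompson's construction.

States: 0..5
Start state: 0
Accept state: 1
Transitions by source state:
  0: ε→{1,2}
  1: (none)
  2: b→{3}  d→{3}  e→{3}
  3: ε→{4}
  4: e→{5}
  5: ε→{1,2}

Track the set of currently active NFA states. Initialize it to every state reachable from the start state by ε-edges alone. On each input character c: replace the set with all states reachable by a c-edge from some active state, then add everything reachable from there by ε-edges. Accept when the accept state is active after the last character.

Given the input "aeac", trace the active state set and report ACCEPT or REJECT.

Answer: REJECT

Trace:
initial (ε-close {0}): {0,1,2}
'a' @ 1: {}  — no active states
rest 'eac' ignored (set empty)
end set {} — state 1 not in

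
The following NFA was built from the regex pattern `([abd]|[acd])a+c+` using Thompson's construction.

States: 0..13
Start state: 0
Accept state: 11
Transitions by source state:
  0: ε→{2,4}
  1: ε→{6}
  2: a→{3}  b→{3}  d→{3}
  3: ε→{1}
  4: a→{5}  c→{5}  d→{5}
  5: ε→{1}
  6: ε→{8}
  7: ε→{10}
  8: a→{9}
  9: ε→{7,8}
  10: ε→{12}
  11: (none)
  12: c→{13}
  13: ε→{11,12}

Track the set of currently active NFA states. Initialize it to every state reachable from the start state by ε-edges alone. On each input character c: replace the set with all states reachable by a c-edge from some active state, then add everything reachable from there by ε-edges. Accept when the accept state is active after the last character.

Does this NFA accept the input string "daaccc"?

S₀ = ε-closure({0}) = {0,2,4}
'd' @ 1: {1,3,5,6,8}
'a' @ 2: {7,8,9,10,12}
'a' @ 3: {7,8,9,10,12}
'c' @ 4: {11,12,13}  (accept∈set)
'c' @ 5: {11,12,13}  (accept∈set)
'c' @ 6: {11,12,13}  (accept∈set)
end set {11,12,13} — state 11 in

Answer: ACCEPT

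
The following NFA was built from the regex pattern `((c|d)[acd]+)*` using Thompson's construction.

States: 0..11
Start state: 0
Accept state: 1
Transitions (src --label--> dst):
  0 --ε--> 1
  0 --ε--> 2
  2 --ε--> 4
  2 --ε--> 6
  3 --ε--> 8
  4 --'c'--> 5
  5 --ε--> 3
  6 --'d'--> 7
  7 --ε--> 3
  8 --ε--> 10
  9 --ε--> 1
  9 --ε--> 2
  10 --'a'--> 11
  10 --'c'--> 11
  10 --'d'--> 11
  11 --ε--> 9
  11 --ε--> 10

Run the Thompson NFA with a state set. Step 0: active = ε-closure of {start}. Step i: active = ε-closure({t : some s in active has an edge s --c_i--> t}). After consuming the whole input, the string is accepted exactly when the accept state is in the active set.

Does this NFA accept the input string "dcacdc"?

Answer: ACCEPT

Trace:
S₀ = ε-closure({0}) = {0,1,2,4,6}
'd' @ 1: {3,7,8,10}
'c' @ 2: {1,2,4,6,9,10,11}  ✓accept
'a' @ 3: {1,2,4,6,9,10,11}  ✓accept
'c' @ 4: {1,2,3,4,5,6,8,9,10,11}  ✓accept
'd' @ 5: {1,2,3,4,6,7,8,9,10,11}  ✓accept
'c' @ 6: {1,2,3,4,5,6,8,9,10,11}  ✓accept
final: {1,2,3,4,5,6,8,9,10,11}; accept 1 in set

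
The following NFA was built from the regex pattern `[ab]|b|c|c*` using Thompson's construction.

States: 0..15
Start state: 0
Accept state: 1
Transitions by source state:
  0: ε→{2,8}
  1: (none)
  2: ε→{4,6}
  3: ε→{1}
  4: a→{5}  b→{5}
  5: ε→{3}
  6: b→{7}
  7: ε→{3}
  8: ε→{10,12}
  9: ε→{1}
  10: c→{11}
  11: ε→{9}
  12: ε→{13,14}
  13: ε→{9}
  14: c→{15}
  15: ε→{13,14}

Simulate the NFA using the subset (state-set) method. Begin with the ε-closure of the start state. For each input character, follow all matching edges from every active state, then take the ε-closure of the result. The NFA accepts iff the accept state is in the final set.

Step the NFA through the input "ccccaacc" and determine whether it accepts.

start: ε-closure({0}) = {0,1,2,4,6,8,9,10,12,13,14}
'c' @ 1: {1,9,11,13,14,15}  [accepting]
'c' @ 2: {1,9,13,14,15}  [accepting]
'c' @ 3: {1,9,13,14,15}  [accepting]
'c' @ 4: {1,9,13,14,15}  [accepting]
'a' @ 5: {}  — state set empty
rest 'acc' ignored (set empty)
after full input: {}  (accept=1 not in)

Answer: REJECT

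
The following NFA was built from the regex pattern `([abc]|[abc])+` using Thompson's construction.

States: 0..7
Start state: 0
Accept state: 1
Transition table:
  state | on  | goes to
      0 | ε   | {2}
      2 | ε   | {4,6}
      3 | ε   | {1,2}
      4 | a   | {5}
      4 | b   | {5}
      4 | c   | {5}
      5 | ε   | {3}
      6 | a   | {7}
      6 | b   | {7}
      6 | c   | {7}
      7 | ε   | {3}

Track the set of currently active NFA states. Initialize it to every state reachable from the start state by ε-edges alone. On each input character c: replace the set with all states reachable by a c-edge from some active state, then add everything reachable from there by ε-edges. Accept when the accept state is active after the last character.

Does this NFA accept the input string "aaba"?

Answer: ACCEPT

Derivation:
initial (ε-close {0}): {0,2,4,6}
'a' @ 1: {1,2,3,4,5,6,7}  (accept∈set)
'a' @ 2: {1,2,3,4,5,6,7}  (accept∈set)
'b' @ 3: {1,2,3,4,5,6,7}  (accept∈set)
'a' @ 4: {1,2,3,4,5,6,7}  (accept∈set)
end set {1,2,3,4,5,6,7} — state 1 in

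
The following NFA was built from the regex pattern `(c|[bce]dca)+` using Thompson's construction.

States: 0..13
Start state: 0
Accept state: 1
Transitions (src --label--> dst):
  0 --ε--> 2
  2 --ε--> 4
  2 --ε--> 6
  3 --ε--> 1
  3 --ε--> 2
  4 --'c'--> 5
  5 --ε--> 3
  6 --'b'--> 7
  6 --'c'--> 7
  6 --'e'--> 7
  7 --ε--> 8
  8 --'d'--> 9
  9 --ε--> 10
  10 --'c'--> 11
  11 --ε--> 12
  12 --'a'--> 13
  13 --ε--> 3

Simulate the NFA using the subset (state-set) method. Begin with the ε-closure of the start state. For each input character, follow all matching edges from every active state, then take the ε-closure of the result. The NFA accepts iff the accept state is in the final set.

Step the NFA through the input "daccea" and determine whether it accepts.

Answer: REJECT

Steps:
start: ε-closure({0}) = {0,2,4,6}
'd' @ 1: {}  — dead — no transitions
rest 'accea' ignored (set empty)
after full input: {}  (accept=1 not in)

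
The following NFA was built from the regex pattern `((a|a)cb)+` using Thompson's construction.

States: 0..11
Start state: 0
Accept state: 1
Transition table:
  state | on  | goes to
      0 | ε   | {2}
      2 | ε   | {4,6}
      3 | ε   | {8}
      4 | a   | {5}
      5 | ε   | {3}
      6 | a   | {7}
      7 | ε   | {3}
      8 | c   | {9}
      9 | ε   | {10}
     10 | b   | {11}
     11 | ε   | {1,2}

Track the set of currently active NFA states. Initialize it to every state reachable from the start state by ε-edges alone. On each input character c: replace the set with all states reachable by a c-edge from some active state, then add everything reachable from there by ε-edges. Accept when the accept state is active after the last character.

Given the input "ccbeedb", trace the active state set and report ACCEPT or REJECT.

Answer: REJECT

Derivation:
initial (ε-close {0}): {0,2,4,6}
'c' @ 1: {}  — no active states
rest 'cbeedb' ignored (set empty)
end set {} — state 1 not in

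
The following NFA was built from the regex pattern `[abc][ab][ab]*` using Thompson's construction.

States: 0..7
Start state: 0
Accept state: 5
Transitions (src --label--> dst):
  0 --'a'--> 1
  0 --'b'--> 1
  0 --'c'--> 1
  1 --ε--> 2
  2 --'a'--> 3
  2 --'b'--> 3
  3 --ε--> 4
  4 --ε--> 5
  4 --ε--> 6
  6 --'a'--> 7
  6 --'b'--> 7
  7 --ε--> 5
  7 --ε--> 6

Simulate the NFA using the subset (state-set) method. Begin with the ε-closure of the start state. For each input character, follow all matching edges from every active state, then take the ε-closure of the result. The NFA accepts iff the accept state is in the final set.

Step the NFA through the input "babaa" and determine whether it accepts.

Answer: ACCEPT

Derivation:
start: ε-closure({0}) = {0}
'b' @ 1: {1,2}
'a' @ 2: {3,4,5,6}  (accept∈set)
'b' @ 3: {5,6,7}  (accept∈set)
'a' @ 4: {5,6,7}  (accept∈set)
'a' @ 5: {5,6,7}  (accept∈set)
end set {5,6,7} — state 5 in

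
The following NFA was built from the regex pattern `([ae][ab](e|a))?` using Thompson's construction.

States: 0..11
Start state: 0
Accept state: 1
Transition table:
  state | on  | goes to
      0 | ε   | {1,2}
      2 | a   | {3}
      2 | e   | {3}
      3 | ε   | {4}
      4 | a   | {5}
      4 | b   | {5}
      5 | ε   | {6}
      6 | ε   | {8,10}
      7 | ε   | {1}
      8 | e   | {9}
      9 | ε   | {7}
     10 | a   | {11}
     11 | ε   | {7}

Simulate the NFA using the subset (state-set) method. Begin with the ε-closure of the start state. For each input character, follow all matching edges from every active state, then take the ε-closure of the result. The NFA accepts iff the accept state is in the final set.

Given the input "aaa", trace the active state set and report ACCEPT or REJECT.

initial (ε-close {0}): {0,1,2}
'a' @ 1: {3,4}
'a' @ 2: {5,6,8,10}
'a' @ 3: {1,7,11}  [accepting]
after full input: {1,7,11}  (accept=1 in)

Answer: ACCEPT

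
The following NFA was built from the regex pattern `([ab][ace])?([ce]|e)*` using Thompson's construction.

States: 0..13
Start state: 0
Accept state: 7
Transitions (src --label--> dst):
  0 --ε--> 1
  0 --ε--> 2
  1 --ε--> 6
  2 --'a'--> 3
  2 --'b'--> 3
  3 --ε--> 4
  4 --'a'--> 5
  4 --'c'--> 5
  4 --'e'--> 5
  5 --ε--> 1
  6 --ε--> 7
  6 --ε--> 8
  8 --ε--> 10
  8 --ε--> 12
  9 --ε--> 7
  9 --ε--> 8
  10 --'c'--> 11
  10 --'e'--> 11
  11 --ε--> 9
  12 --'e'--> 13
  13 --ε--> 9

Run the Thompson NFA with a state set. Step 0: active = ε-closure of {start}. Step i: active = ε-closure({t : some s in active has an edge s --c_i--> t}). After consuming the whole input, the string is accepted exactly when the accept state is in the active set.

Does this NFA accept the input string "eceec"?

Answer: ACCEPT

Derivation:
S₀ = ε-closure({0}) = {0,1,2,6,7,8,10,12}
'e' @ 1: {7,8,9,10,11,12,13}  (accept∈set)
'c' @ 2: {7,8,9,10,11,12}  (accept∈set)
'e' @ 3: {7,8,9,10,11,12,13}  (accept∈set)
'e' @ 4: {7,8,9,10,11,12,13}  (accept∈set)
'c' @ 5: {7,8,9,10,11,12}  (accept∈set)
after full input: {7,8,9,10,11,12}  (accept=7 in)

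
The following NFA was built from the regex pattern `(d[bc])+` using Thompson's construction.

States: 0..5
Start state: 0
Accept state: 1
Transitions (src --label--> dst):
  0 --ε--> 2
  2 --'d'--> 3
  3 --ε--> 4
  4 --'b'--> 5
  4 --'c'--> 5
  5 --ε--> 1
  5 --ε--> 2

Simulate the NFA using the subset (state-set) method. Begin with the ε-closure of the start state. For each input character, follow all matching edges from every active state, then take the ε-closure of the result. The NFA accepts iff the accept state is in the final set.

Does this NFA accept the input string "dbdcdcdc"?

Answer: ACCEPT

Steps:
S₀ = ε-closure({0}) = {0,2}
'd' @ 1: {3,4}
'b' @ 2: {1,2,5}  [accepting]
'd' @ 3: {3,4}
'c' @ 4: {1,2,5}  [accepting]
'd' @ 5: {3,4}
'c' @ 6: {1,2,5}  [accepting]
'd' @ 7: {3,4}
'c' @ 8: {1,2,5}  [accepting]
after full input: {1,2,5}  (accept=1 in)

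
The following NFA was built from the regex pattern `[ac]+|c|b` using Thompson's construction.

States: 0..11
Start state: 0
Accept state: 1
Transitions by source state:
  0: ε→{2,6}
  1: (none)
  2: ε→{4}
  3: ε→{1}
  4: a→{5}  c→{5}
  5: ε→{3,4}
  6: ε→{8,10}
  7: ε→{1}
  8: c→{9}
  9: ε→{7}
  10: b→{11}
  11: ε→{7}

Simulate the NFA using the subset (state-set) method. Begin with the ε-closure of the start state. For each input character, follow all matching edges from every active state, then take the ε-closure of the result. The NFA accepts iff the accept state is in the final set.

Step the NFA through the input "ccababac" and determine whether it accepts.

start: ε-closure({0}) = {0,2,4,6,8,10}
'c' @ 1: {1,3,4,5,7,9}  ✓accept
'c' @ 2: {1,3,4,5}  ✓accept
'a' @ 3: {1,3,4,5}  ✓accept
'b' @ 4: {}  — state set empty
rest 'abac' ignored (set empty)
end set {} — state 1 not in

Answer: REJECT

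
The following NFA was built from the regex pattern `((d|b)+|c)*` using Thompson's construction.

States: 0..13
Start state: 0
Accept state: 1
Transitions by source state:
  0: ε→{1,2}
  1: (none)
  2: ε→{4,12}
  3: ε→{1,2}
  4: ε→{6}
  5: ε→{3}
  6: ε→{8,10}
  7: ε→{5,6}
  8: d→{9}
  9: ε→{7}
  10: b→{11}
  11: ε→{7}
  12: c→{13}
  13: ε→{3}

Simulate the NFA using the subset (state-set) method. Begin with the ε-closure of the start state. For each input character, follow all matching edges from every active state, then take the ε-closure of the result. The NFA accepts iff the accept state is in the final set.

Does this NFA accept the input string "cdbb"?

start: ε-closure({0}) = {0,1,2,4,6,8,10,12}
'c' @ 1: {1,2,3,4,6,8,10,12,13}  [accepting]
'd' @ 2: {1,2,3,4,5,6,7,8,9,10,12}  [accepting]
'b' @ 3: {1,2,3,4,5,6,7,8,10,11,12}  [accepting]
'b' @ 4: {1,2,3,4,5,6,7,8,10,11,12}  [accepting]
final: {1,2,3,4,5,6,7,8,10,11,12}; accept 1 in set

Answer: ACCEPT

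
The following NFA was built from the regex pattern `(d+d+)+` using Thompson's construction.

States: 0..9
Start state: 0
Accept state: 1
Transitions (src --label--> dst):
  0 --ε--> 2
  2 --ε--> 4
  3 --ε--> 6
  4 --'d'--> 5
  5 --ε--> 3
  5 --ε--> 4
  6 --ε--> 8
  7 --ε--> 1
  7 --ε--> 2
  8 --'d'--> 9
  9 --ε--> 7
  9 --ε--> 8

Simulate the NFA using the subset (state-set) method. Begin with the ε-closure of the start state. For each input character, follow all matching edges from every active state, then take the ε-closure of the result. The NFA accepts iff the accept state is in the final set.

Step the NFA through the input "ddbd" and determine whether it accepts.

Answer: REJECT

Steps:
S₀ = ε-closure({0}) = {0,2,4}
'd' @ 1: {3,4,5,6,8}
'd' @ 2: {1,2,3,4,5,6,7,8,9}  (accept∈set)
'b' @ 3: {}  — state set empty
rest 'd' ignored (set empty)
end set {} — state 1 not in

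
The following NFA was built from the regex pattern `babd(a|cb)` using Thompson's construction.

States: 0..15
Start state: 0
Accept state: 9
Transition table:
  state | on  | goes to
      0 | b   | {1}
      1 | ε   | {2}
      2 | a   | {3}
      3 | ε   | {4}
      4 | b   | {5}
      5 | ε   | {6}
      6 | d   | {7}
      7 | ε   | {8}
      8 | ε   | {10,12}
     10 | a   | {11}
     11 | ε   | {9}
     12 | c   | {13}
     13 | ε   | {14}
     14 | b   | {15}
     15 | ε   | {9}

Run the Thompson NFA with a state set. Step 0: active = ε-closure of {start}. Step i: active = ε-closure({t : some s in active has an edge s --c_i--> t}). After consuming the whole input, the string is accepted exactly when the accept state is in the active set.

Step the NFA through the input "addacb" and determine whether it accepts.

start: ε-closure({0}) = {0}
'a' @ 1: {}  — state set empty
rest 'ddacb' ignored (set empty)
after full input: {}  (accept=9 not in)

Answer: REJECT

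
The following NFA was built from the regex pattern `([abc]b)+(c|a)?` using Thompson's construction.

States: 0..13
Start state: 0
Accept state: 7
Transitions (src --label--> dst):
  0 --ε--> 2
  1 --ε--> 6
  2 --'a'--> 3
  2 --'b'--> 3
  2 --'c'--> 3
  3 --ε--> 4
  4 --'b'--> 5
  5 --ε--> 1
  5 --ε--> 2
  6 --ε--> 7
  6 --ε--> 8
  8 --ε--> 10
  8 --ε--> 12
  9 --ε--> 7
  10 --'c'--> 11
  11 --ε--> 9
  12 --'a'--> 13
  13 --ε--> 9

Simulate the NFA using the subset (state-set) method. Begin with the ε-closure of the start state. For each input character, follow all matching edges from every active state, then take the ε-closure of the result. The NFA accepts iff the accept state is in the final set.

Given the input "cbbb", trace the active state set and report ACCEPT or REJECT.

Answer: ACCEPT

Trace:
initial (ε-close {0}): {0,2}
'c' @ 1: {3,4}
'b' @ 2: {1,2,5,6,7,8,10,12}  ✓accept
'b' @ 3: {3,4}
'b' @ 4: {1,2,5,6,7,8,10,12}  ✓accept
final: {1,2,5,6,7,8,10,12}; accept 7 in set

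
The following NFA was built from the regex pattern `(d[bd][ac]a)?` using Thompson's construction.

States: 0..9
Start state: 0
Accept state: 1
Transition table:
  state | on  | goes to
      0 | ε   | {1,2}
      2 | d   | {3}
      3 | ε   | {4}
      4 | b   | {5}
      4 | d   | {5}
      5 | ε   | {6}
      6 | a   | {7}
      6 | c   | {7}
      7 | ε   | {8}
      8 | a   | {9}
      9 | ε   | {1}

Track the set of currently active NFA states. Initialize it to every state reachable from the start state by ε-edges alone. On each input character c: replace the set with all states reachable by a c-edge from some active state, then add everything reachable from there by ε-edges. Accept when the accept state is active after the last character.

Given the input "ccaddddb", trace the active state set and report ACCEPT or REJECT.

Answer: REJECT

Trace:
start: ε-closure({0}) = {0,1,2}
'c' @ 1: {}  — state set empty
rest 'caddddb' ignored (set empty)
end set {} — state 1 not in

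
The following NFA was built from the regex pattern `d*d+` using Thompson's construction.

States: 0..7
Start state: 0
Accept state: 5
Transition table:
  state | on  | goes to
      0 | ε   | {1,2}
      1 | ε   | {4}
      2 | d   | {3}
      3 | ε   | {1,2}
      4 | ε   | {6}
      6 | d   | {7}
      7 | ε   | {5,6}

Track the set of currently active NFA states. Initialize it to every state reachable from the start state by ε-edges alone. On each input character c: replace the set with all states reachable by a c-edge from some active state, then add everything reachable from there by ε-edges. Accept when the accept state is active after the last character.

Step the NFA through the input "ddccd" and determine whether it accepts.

Answer: REJECT

Derivation:
start: ε-closure({0}) = {0,1,2,4,6}
'd' @ 1: {1,2,3,4,5,6,7}  (accept∈set)
'd' @ 2: {1,2,3,4,5,6,7}  (accept∈set)
'c' @ 3: {}  — no active states
rest 'cd' ignored (set empty)
end set {} — state 5 not in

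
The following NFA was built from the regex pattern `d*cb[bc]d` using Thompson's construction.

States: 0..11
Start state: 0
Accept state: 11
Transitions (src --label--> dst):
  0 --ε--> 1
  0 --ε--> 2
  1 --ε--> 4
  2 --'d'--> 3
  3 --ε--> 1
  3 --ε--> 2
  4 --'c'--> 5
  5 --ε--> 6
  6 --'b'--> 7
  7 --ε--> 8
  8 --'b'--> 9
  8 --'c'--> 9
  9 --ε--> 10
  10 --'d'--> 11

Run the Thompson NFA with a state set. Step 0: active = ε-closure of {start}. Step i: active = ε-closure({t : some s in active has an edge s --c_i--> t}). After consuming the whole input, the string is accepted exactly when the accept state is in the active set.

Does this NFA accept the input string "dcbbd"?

initial (ε-close {0}): {0,1,2,4}
'd' @ 1: {1,2,3,4}
'c' @ 2: {5,6}
'b' @ 3: {7,8}
'b' @ 4: {9,10}
'd' @ 5: {11}  [accepting]
end set {11} — state 11 in

Answer: ACCEPT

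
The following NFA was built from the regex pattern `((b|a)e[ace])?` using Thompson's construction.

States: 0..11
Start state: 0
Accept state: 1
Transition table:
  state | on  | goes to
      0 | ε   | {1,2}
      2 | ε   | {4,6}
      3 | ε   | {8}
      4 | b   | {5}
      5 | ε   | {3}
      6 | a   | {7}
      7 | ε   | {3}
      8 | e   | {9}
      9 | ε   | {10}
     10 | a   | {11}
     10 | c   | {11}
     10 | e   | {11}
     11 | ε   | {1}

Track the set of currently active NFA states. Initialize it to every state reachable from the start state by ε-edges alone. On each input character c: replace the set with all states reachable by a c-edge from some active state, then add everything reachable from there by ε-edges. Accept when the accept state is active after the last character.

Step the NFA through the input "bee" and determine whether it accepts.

Answer: ACCEPT

Trace:
initial (ε-close {0}): {0,1,2,4,6}
'b' @ 1: {3,5,8}
'e' @ 2: {9,10}
'e' @ 3: {1,11}  (accept∈set)
final: {1,11}; accept 1 in set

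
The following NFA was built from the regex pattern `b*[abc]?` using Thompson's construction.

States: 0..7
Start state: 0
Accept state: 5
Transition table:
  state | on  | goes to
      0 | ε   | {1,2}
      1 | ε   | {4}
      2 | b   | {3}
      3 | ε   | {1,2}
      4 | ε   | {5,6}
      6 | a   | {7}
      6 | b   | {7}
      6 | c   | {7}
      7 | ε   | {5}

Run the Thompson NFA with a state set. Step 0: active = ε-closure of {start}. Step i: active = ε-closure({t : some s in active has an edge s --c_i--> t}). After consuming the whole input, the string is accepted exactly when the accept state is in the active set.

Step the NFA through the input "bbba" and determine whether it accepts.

Answer: ACCEPT

Trace:
initial (ε-close {0}): {0,1,2,4,5,6}
'b' @ 1: {1,2,3,4,5,6,7}  ✓accept
'b' @ 2: {1,2,3,4,5,6,7}  ✓accept
'b' @ 3: {1,2,3,4,5,6,7}  ✓accept
'a' @ 4: {5,7}  ✓accept
after full input: {5,7}  (accept=5 in)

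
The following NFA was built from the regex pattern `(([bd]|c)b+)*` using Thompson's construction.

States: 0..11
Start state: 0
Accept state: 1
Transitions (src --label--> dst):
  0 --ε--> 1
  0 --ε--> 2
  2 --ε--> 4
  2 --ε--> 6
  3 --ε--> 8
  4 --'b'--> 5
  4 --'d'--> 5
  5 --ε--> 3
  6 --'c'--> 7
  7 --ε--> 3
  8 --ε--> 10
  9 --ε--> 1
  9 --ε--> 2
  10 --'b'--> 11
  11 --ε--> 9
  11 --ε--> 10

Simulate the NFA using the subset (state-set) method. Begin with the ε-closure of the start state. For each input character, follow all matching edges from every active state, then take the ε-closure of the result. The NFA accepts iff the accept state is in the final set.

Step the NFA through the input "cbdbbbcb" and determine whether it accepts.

S₀ = ε-closure({0}) = {0,1,2,4,6}
'c' @ 1: {3,7,8,10}
'b' @ 2: {1,2,4,6,9,10,11}  ✓accept
'd' @ 3: {3,5,8,10}
'b' @ 4: {1,2,4,6,9,10,11}  ✓accept
'b' @ 5: {1,2,3,4,5,6,8,9,10,11}  ✓accept
'b' @ 6: {1,2,3,4,5,6,8,9,10,11}  ✓accept
'c' @ 7: {3,7,8,10}
'b' @ 8: {1,2,4,6,9,10,11}  ✓accept
end set {1,2,4,6,9,10,11} — state 1 in

Answer: ACCEPT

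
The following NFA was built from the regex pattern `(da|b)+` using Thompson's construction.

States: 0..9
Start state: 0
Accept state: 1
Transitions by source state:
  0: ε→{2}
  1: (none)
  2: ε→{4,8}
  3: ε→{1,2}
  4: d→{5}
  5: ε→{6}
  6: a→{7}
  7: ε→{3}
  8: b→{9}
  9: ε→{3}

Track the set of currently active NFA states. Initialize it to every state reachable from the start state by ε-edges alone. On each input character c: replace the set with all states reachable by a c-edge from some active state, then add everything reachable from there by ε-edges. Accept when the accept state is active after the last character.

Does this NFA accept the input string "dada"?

initial (ε-close {0}): {0,2,4,8}
'd' @ 1: {5,6}
'a' @ 2: {1,2,3,4,7,8}  (accept∈set)
'd' @ 3: {5,6}
'a' @ 4: {1,2,3,4,7,8}  (accept∈set)
end set {1,2,3,4,7,8} — state 1 in

Answer: ACCEPT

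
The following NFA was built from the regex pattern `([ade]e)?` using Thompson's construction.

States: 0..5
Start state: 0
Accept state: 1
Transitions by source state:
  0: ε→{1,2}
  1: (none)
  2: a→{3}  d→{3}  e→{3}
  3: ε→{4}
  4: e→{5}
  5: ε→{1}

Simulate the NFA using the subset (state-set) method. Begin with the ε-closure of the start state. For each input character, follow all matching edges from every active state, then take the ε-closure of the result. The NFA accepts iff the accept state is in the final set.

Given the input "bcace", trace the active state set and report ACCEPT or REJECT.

initial (ε-close {0}): {0,1,2}
'b' @ 1: {}  — no active states
rest 'cace' ignored (set empty)
after full input: {}  (accept=1 not in)

Answer: REJECT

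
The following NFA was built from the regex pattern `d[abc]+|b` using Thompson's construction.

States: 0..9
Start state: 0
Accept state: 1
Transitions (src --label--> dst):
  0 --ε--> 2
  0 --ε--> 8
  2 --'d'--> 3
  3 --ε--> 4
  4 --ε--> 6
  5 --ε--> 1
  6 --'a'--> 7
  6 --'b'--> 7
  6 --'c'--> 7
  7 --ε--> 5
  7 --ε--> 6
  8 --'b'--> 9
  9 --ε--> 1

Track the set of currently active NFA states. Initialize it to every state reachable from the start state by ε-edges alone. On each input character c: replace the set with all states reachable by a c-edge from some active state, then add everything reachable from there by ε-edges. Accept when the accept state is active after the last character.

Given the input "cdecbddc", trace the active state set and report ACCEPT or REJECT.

Answer: REJECT

Derivation:
S₀ = ε-closure({0}) = {0,2,8}
'c' @ 1: {}  — dead — no transitions
rest 'decbddc' ignored (set empty)
final: {}; accept 1 not in set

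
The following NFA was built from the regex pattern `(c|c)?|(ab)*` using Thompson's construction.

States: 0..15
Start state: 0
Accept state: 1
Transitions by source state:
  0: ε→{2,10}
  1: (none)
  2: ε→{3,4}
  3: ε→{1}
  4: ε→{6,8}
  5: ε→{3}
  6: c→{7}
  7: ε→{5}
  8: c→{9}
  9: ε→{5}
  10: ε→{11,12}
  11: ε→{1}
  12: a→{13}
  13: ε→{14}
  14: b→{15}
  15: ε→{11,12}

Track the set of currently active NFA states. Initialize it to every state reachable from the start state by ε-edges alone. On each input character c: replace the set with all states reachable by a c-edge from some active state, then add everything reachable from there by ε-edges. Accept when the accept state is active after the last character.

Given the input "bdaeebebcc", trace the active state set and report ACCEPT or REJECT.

Answer: REJECT

Steps:
initial (ε-close {0}): {0,1,2,3,4,6,8,10,11,12}
'b' @ 1: {}  — no active states
rest 'daeebebcc' ignored (set empty)
end set {} — state 1 not in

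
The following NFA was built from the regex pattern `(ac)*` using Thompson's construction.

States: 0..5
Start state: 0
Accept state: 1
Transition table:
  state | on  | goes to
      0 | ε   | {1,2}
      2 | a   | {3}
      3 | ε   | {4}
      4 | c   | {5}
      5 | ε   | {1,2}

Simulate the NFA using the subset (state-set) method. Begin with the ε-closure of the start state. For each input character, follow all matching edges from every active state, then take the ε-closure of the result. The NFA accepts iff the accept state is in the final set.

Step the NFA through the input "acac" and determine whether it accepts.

start: ε-closure({0}) = {0,1,2}
'a' @ 1: {3,4}
'c' @ 2: {1,2,5}  [accepting]
'a' @ 3: {3,4}
'c' @ 4: {1,2,5}  [accepting]
final: {1,2,5}; accept 1 in set

Answer: ACCEPT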